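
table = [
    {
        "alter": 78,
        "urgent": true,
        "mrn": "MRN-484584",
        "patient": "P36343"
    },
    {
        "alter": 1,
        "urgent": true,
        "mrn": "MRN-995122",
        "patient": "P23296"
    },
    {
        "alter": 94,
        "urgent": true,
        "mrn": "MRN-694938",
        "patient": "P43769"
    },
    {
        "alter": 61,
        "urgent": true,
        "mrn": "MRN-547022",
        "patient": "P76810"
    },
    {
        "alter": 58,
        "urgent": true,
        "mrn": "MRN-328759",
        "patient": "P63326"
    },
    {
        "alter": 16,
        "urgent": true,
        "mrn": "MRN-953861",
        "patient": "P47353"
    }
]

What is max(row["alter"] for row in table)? 94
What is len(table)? 6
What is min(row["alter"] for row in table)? 1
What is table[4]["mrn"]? "MRN-328759"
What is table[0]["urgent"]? True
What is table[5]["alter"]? 16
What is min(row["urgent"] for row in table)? True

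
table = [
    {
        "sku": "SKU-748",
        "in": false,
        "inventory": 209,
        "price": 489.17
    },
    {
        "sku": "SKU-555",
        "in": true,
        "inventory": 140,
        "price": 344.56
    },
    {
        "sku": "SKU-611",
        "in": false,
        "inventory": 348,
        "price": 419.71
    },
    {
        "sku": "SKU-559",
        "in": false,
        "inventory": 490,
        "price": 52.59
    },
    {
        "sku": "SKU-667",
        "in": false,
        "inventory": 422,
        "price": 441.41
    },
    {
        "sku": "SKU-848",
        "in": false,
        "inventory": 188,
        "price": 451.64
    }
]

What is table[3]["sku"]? "SKU-559"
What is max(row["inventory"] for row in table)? 490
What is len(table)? 6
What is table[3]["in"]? False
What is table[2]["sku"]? "SKU-611"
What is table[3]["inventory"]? 490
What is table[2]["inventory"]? 348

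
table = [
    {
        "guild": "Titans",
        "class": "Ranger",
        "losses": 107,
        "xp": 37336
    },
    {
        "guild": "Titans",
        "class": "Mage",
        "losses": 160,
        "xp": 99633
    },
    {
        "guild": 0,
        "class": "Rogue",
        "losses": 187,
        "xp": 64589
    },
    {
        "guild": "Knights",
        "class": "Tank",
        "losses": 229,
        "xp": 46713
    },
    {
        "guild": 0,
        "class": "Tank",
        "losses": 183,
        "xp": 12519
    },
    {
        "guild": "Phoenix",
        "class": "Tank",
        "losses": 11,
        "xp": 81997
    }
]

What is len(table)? 6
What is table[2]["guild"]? 0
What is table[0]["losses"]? 107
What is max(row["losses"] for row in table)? 229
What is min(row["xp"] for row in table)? 12519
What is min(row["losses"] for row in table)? 11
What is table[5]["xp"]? 81997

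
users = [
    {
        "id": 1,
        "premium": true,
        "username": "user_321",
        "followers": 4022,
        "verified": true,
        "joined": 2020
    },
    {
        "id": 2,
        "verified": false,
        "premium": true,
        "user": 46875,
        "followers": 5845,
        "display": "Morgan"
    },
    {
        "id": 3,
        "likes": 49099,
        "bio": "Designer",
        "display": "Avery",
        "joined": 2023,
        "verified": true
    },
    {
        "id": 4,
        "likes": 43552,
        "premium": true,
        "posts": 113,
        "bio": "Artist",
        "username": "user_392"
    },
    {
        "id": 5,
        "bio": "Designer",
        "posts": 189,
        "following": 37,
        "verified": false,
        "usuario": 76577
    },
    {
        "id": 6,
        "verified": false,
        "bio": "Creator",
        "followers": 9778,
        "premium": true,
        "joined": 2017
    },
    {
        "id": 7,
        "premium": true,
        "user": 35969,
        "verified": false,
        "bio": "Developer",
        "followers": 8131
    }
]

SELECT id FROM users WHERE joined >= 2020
[1, 3]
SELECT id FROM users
[1, 2, 3, 4, 5, 6, 7]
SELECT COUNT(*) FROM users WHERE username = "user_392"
1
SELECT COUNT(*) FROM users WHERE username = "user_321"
1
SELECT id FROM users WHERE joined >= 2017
[1, 3, 6]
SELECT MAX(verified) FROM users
True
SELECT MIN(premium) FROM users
True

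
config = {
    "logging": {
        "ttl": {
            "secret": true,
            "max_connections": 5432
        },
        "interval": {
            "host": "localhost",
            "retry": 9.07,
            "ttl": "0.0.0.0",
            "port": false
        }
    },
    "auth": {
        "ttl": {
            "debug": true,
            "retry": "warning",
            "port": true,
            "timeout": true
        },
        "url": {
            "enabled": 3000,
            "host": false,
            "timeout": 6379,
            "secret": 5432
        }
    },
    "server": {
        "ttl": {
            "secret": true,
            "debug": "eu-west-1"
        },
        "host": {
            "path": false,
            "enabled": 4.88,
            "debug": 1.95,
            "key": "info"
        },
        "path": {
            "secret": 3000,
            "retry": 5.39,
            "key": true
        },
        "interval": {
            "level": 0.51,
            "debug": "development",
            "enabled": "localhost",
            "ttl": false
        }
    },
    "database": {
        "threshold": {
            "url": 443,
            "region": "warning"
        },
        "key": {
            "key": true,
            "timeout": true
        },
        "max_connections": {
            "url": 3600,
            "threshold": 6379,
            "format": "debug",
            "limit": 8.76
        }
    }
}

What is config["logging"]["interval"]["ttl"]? "0.0.0.0"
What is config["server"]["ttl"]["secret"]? True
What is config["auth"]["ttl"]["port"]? True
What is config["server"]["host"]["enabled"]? 4.88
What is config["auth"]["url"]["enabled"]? 3000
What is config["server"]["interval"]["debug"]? "development"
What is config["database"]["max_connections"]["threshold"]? 6379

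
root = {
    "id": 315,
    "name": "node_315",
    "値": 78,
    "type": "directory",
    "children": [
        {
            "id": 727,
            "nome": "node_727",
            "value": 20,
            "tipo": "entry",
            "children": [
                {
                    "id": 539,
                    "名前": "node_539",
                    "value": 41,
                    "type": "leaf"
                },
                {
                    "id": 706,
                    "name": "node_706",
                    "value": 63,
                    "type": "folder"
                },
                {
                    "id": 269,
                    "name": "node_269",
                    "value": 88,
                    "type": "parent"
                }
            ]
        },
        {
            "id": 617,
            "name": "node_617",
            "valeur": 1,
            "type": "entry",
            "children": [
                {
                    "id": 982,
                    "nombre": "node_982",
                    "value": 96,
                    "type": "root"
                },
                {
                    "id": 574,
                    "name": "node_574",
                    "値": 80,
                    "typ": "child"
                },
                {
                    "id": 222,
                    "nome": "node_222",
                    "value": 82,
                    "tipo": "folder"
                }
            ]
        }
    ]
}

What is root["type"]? "directory"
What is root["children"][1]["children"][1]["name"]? "node_574"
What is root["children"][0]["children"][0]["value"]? 41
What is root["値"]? 78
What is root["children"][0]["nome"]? "node_727"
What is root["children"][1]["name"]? "node_617"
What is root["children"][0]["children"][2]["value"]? 88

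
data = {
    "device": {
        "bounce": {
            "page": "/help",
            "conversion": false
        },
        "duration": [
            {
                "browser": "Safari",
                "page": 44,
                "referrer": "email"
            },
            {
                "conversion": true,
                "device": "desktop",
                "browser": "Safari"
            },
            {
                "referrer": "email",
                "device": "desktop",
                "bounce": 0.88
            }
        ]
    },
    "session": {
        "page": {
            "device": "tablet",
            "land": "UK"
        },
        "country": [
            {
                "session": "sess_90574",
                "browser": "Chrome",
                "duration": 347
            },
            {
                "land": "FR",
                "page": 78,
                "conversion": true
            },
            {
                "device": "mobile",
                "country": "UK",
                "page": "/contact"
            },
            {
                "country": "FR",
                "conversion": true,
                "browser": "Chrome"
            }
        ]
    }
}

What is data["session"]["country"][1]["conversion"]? True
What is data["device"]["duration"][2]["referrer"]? "email"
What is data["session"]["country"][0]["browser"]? "Chrome"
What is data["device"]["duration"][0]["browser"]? "Safari"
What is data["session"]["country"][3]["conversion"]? True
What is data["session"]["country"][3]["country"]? "FR"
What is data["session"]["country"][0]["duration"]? 347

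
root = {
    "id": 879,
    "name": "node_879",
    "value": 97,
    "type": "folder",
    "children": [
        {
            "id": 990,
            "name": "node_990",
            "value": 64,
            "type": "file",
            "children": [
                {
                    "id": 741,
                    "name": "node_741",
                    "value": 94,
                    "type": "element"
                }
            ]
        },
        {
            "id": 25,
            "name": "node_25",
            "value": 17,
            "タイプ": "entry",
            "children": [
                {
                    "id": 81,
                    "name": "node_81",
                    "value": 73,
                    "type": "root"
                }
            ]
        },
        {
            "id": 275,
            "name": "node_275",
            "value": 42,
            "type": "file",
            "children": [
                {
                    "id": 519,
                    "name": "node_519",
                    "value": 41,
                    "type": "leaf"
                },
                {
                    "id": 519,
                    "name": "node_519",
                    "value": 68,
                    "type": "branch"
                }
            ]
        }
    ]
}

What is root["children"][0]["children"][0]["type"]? "element"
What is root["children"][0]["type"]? "file"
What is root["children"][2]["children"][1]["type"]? "branch"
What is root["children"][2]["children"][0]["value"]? 41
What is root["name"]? "node_879"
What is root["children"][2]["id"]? 275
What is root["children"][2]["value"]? 42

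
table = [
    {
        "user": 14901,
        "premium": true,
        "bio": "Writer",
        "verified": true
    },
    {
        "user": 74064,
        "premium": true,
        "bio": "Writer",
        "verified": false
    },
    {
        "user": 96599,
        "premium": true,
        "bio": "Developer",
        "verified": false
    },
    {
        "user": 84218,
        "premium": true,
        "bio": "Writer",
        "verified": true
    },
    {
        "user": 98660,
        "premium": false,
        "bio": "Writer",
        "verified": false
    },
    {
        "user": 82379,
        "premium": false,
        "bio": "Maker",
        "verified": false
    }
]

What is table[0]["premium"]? True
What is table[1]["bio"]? "Writer"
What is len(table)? 6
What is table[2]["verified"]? False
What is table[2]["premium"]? True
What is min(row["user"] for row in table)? 14901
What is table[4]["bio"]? "Writer"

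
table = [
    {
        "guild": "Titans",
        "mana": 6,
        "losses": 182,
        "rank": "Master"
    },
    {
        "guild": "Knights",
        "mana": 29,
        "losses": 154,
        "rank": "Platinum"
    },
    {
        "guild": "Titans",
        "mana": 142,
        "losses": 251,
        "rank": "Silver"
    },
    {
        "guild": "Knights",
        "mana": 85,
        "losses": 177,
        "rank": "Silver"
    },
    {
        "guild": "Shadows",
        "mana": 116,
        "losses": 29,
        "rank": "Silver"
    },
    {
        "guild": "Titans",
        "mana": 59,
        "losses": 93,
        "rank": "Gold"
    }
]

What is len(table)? 6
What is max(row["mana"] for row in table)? 142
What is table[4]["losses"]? 29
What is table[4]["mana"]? 116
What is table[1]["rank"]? "Platinum"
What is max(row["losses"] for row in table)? 251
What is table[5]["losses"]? 93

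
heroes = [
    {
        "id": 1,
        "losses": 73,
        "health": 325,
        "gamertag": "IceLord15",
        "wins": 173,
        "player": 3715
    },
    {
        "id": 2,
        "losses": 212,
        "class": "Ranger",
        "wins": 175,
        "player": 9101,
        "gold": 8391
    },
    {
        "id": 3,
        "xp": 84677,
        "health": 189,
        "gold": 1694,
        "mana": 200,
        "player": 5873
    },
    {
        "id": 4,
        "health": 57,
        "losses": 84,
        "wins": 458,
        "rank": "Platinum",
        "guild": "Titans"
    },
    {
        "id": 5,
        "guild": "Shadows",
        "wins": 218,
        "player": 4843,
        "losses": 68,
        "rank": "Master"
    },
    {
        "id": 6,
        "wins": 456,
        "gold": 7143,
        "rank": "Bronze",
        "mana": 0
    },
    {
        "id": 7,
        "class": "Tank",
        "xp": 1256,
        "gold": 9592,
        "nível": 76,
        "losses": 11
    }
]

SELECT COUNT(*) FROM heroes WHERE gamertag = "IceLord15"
1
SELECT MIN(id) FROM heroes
1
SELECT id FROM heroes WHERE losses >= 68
[1, 2, 4, 5]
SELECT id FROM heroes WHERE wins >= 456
[4, 6]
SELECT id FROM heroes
[1, 2, 3, 4, 5, 6, 7]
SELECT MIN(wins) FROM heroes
173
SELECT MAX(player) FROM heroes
9101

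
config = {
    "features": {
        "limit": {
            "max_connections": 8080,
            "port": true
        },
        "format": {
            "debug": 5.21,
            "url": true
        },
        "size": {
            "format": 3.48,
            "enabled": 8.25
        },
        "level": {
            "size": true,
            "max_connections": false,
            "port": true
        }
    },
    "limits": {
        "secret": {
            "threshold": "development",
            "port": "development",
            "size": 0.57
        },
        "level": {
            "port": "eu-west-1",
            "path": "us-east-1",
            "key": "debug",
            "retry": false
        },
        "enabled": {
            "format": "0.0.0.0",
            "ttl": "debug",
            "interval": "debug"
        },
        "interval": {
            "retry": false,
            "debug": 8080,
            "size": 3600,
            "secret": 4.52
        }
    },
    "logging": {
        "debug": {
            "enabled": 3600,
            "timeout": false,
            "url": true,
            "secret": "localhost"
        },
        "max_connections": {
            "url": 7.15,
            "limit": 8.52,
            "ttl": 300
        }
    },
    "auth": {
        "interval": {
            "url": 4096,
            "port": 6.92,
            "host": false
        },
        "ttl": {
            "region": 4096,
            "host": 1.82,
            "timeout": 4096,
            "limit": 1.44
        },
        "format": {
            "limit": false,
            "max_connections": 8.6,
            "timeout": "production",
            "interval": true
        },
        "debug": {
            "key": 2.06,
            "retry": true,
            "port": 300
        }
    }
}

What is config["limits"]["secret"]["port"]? "development"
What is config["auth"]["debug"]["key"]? 2.06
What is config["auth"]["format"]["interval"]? True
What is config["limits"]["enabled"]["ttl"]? "debug"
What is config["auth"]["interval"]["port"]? 6.92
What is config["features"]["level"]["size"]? True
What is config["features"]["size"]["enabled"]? 8.25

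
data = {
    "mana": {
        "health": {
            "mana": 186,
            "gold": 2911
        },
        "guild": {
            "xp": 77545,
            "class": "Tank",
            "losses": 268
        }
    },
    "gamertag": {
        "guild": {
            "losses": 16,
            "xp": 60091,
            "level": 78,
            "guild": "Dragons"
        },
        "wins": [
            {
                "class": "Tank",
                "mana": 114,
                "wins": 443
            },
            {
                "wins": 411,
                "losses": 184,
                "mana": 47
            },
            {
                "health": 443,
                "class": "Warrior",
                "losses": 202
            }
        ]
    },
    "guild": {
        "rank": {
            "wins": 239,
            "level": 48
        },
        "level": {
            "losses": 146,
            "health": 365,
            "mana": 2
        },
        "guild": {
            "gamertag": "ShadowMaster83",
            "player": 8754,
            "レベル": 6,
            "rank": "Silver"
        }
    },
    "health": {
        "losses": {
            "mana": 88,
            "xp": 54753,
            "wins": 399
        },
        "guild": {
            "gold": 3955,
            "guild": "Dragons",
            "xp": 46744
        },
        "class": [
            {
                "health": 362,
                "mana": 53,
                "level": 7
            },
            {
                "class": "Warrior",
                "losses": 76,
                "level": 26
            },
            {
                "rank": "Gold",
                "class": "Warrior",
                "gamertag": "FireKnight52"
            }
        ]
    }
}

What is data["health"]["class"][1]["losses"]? 76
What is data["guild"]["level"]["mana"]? 2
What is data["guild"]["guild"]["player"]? 8754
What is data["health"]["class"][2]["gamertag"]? "FireKnight52"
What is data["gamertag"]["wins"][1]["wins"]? 411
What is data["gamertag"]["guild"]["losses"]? 16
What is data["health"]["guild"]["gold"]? 3955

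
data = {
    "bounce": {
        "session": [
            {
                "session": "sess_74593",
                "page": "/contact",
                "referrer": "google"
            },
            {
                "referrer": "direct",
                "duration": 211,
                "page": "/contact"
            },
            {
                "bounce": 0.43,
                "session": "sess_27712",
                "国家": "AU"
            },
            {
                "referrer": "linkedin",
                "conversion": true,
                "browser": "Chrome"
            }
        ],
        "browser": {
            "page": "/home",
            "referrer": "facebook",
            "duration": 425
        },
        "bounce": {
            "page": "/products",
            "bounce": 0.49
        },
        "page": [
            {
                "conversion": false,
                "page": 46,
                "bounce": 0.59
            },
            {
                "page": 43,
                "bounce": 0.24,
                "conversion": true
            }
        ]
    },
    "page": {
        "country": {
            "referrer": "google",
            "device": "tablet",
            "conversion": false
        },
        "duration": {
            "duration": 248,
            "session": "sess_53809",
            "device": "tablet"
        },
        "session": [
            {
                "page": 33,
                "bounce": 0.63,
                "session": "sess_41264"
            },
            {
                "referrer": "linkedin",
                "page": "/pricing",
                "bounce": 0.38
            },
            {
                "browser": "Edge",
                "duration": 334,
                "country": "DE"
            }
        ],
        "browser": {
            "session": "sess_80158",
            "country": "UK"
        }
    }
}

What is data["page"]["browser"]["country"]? "UK"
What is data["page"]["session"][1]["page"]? "/pricing"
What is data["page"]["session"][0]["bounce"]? 0.63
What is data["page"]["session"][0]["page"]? 33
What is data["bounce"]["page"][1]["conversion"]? True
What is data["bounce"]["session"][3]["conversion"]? True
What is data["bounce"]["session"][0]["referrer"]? "google"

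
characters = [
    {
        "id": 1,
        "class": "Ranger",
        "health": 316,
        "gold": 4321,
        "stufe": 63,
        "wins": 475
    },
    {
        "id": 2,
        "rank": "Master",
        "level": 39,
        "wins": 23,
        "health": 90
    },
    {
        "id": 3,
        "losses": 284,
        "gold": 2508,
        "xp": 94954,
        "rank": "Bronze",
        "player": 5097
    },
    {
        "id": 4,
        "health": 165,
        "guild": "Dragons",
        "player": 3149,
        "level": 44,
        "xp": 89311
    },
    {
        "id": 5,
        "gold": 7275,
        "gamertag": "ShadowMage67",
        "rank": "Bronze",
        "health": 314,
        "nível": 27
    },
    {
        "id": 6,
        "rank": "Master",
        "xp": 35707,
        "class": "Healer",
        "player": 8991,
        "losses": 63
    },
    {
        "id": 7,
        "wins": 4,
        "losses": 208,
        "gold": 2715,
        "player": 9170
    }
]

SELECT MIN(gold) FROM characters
2508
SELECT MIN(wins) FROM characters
4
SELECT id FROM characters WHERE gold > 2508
[1, 5, 7]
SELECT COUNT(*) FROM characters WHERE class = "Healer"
1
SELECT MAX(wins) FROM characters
475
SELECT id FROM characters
[1, 2, 3, 4, 5, 6, 7]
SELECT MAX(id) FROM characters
7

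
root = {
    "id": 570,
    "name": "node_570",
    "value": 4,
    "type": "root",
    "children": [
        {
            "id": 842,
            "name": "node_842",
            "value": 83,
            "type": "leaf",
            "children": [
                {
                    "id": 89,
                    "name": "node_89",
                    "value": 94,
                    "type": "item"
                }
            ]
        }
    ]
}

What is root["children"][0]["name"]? "node_842"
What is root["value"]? 4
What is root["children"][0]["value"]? 83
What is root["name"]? "node_570"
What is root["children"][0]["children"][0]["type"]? "item"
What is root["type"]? "root"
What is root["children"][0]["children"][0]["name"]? "node_89"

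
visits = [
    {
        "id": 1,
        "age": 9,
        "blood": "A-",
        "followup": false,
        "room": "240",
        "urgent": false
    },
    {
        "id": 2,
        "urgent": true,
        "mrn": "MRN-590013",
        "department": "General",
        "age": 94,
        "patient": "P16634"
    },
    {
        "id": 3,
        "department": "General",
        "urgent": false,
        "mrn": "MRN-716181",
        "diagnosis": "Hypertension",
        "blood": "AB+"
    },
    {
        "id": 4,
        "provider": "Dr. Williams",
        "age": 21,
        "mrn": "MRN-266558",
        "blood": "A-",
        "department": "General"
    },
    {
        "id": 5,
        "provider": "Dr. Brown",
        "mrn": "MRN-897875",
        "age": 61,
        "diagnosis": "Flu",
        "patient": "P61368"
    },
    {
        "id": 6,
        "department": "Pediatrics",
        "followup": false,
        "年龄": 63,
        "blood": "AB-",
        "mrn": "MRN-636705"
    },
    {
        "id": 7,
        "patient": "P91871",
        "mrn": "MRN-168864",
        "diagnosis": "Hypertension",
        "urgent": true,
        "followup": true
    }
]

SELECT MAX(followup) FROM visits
True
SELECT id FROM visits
[1, 2, 3, 4, 5, 6, 7]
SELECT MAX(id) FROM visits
7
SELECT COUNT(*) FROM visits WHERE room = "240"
1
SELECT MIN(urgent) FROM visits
False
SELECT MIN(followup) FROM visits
False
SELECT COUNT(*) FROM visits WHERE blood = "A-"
2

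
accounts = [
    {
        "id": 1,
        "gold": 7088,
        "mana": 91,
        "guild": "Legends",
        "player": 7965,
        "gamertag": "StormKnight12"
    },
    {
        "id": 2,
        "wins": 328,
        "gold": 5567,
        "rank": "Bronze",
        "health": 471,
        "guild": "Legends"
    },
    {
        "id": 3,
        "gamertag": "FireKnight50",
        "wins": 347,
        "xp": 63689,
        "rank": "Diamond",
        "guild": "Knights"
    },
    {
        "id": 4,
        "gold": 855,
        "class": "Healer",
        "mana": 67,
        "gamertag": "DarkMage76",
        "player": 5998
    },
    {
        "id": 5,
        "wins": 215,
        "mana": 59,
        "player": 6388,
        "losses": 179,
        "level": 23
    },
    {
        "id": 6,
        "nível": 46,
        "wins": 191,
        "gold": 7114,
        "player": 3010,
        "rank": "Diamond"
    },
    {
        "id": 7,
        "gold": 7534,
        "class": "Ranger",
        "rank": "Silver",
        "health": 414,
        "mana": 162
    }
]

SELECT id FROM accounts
[1, 2, 3, 4, 5, 6, 7]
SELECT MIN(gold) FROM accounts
855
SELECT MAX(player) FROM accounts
7965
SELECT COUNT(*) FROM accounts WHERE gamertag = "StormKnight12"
1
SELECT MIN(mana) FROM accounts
59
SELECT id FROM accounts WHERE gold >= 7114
[6, 7]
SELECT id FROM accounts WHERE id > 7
[]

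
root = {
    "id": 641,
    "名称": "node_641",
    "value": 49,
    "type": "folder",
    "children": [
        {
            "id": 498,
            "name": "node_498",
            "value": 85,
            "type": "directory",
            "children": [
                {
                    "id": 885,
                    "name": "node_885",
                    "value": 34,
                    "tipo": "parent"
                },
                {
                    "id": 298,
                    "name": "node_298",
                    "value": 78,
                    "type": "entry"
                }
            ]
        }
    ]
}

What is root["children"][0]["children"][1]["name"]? "node_298"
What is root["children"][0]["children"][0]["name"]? "node_885"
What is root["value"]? 49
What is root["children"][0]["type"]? "directory"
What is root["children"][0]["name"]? "node_498"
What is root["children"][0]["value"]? 85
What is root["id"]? 641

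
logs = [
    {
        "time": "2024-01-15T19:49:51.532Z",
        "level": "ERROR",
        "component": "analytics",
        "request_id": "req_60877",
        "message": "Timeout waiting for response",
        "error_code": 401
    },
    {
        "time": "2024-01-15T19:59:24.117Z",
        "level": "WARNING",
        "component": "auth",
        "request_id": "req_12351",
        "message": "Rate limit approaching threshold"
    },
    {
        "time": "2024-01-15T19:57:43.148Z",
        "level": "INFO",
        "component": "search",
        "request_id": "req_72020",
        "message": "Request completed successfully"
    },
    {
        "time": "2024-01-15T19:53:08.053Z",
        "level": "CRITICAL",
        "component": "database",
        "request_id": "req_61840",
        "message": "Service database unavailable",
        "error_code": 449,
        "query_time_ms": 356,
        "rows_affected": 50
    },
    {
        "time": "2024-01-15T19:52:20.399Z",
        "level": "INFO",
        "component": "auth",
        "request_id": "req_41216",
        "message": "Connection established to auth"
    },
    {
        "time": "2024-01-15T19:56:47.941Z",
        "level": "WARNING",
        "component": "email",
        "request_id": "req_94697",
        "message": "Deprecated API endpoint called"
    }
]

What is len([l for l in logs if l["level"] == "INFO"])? 2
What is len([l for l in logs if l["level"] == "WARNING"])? 2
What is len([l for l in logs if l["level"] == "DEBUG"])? 0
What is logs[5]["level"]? "WARNING"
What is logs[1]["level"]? "WARNING"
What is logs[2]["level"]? "INFO"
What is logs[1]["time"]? "2024-01-15T19:59:24.117Z"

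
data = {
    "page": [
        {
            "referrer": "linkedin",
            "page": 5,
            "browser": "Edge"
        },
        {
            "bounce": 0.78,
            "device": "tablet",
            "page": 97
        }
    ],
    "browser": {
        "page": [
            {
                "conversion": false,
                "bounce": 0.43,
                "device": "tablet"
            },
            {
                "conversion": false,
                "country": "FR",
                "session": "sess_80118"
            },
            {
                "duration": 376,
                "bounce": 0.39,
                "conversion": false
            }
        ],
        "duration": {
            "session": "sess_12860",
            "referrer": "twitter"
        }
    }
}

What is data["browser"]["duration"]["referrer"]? "twitter"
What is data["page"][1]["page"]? 97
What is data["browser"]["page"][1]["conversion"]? False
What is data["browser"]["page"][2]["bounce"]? 0.39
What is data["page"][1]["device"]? "tablet"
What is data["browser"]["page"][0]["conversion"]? False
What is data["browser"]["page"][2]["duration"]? 376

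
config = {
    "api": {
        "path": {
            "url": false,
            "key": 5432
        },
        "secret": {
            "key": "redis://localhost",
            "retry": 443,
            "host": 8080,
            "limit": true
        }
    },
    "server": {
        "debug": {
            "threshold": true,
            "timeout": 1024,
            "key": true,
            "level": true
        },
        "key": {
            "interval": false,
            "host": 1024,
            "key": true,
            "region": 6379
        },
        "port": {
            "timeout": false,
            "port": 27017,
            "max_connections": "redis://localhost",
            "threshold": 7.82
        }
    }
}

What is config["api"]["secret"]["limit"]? True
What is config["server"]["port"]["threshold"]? 7.82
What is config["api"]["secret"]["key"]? "redis://localhost"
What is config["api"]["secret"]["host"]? 8080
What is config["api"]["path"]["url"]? False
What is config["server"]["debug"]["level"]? True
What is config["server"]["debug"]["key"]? True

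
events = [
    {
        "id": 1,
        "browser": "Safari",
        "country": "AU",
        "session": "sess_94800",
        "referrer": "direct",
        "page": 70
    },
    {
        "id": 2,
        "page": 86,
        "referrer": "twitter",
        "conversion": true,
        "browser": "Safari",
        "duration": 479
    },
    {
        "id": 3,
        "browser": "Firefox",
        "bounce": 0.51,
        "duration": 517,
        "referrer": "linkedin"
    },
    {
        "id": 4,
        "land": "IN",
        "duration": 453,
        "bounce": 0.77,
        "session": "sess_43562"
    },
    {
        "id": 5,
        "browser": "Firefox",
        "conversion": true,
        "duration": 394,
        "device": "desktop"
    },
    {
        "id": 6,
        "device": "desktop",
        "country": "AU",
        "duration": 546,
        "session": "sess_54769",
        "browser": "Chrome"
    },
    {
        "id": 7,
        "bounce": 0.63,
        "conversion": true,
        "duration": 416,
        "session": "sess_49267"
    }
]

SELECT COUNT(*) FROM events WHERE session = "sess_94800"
1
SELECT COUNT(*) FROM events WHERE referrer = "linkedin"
1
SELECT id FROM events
[1, 2, 3, 4, 5, 6, 7]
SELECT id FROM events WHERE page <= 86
[1, 2]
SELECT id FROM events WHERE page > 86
[]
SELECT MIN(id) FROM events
1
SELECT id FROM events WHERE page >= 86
[2]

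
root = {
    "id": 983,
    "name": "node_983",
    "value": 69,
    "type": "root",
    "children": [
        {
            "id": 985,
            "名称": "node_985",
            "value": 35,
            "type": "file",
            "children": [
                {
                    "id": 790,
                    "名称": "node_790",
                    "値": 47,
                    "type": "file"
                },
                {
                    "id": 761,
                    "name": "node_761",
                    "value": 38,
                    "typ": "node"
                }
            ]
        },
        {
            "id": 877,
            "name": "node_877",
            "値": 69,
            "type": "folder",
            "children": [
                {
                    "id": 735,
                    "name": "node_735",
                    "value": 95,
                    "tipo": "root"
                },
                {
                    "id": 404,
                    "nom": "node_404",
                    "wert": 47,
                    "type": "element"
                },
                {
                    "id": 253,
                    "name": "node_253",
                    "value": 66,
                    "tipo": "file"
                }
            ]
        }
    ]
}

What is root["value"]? 69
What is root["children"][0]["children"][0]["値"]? 47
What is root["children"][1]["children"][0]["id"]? 735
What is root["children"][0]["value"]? 35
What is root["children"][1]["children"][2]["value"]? 66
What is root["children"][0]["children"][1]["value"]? 38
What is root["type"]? "root"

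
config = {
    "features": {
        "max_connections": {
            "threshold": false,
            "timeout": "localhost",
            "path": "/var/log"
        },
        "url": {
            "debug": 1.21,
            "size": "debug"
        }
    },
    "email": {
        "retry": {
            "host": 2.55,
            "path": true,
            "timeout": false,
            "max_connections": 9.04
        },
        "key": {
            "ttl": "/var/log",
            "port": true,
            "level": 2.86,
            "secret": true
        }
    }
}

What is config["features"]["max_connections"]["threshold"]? False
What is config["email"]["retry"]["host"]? 2.55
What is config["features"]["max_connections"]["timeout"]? "localhost"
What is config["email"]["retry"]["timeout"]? False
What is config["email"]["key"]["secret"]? True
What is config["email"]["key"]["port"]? True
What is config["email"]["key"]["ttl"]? "/var/log"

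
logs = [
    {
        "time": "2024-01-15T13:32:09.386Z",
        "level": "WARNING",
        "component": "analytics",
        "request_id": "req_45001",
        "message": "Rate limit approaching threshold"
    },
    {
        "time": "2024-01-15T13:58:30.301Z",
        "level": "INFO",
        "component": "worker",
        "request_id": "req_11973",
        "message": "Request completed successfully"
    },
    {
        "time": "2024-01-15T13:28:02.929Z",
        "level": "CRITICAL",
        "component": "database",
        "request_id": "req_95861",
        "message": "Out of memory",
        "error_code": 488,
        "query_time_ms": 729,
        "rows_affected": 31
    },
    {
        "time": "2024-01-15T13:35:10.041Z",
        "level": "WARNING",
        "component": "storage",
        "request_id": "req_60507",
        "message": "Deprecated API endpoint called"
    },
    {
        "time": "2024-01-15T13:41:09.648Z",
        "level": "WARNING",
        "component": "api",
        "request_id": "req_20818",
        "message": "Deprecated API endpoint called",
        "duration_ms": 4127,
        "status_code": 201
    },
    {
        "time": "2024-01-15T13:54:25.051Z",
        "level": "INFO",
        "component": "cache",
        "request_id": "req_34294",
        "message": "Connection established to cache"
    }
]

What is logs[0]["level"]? "WARNING"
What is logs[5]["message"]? "Connection established to cache"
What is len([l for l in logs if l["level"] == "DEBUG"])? 0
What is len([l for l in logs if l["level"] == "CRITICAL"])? 1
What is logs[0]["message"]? "Rate limit approaching threshold"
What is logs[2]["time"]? "2024-01-15T13:28:02.929Z"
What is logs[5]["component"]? "cache"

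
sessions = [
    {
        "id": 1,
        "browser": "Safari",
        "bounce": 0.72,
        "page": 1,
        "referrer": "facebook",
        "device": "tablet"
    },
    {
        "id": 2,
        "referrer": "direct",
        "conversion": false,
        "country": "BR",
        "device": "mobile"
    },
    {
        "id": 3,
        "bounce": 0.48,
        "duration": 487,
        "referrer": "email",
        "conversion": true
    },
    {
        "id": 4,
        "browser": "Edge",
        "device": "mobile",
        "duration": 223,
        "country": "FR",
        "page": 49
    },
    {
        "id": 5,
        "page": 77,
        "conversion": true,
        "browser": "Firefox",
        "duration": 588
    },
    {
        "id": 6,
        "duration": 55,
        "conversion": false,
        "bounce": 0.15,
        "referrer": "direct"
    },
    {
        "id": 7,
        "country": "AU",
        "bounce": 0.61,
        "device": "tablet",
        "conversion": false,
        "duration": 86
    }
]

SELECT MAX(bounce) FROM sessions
0.72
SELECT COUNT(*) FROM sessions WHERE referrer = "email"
1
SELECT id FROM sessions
[1, 2, 3, 4, 5, 6, 7]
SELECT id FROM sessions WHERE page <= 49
[1, 4]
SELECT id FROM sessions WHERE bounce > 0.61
[1]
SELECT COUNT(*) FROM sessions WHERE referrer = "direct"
2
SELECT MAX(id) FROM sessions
7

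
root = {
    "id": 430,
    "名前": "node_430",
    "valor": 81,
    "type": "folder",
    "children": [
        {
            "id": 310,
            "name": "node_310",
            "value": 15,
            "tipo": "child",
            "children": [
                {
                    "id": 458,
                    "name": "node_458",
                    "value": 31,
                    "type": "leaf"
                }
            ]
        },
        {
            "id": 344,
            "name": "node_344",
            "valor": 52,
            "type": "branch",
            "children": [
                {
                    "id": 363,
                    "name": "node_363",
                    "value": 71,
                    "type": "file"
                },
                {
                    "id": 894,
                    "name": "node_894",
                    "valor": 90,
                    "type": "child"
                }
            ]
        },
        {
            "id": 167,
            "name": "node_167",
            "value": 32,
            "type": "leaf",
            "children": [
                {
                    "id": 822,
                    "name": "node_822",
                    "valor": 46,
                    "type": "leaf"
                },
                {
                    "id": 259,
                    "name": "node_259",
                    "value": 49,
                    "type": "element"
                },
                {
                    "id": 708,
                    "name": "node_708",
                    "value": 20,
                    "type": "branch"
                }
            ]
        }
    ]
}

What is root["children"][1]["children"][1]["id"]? 894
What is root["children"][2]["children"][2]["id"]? 708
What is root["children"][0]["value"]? 15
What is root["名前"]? "node_430"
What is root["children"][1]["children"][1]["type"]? "child"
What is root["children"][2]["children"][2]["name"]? "node_708"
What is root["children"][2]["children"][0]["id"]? 822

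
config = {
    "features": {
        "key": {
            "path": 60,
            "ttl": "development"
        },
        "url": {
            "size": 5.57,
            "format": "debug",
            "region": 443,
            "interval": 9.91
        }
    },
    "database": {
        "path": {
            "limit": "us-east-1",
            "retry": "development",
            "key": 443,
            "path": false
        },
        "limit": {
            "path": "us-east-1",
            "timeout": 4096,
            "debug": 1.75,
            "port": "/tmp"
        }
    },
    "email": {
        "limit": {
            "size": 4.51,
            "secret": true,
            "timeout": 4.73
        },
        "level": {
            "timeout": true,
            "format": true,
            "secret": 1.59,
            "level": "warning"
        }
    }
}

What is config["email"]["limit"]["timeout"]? 4.73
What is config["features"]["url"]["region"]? 443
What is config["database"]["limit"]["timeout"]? 4096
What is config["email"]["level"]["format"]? True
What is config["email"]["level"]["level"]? "warning"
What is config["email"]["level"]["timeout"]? True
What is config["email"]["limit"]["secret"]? True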